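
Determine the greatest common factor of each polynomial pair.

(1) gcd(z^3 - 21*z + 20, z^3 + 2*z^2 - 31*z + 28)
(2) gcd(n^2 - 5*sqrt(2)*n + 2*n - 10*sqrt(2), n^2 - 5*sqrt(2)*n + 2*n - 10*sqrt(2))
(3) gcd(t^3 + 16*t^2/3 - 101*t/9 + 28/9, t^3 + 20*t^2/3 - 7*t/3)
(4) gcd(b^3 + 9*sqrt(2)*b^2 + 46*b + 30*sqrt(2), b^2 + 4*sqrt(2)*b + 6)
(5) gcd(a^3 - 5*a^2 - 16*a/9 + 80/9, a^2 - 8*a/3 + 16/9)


(1) = gcd((z - 4)*(z - 1)*(z + 5), (z - 4)*(z - 1)*(z + 7)) = z^2 - 5*z + 4
(2) = gcd((n + 2)*(n - 5*sqrt(2)), (n + 2)*(n - 5*sqrt(2))) = n^2 + n*(2 - 5*sqrt(2)) - 10*sqrt(2)
(3) = gcd((t - 4/3)*(t - 1/3)*(t + 7), t*(t - 1/3)*(t + 7)) = t^2 + 20*t/3 - 7/3
(4) = gcd((b + sqrt(2))*(b + 3*sqrt(2))*(b + 5*sqrt(2)), (b + sqrt(2))*(b + 3*sqrt(2))) = b^2 + 4*sqrt(2)*b + 6
(5) = a - 4/3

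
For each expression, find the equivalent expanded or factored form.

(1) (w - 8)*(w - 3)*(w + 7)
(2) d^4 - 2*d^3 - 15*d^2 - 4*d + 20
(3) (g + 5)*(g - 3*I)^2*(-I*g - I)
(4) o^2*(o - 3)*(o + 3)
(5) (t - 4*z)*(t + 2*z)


(1) = w^3 - 4*w^2 - 53*w + 168
(2) = (d - 5)*(d - 1)*(d + 2)^2
(3) = -I*g^4 - 6*g^3 - 6*I*g^3 - 36*g^2 + 4*I*g^2 - 30*g + 54*I*g + 45*I
(4) = o^4 - 9*o^2
(5) = t^2 - 2*t*z - 8*z^2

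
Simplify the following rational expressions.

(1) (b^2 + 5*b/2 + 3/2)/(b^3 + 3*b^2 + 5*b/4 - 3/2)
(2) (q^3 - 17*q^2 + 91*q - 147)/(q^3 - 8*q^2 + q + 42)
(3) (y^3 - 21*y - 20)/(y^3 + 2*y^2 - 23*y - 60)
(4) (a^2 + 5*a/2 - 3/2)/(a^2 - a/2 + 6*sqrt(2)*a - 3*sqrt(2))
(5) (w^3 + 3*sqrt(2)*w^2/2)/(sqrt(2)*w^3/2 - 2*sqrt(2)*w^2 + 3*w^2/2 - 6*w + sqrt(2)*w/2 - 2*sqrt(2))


(1) = (2*b + 2)/(2*b^2 + 3*b - 2)
(2) = (q - 7)/(q + 2)
(3) = (y + 1)/(y + 3)
(4) = (4*a + 12)/(4*a + 24*sqrt(2))
(5) = (4*w^3 + 6*sqrt(2)*w^2)/(2*sqrt(2)*w^3 + w^2*(6 - 8*sqrt(2)) + w*(-24 + 2*sqrt(2)) - 8*sqrt(2))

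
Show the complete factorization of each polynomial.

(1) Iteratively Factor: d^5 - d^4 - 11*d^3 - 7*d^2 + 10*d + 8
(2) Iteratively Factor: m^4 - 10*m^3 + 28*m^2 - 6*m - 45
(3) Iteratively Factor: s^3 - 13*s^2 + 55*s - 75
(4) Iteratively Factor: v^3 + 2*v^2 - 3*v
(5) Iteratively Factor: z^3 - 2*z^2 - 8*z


(1) = (d - 4)*(d^4 + 3*d^3 + d^2 - 3*d - 2) = (d - 4)*(d + 1)*(d^3 + 2*d^2 - d - 2) = (d - 4)*(d - 1)*(d + 1)*(d^2 + 3*d + 2) = (d - 4)*(d - 1)*(d + 1)^2*(d + 2)
(2) = (m + 1)*(m^3 - 11*m^2 + 39*m - 45) = (m - 3)*(m + 1)*(m^2 - 8*m + 15) = (m - 5)*(m - 3)*(m + 1)*(m - 3)
(3) = (s - 5)*(s^2 - 8*s + 15) = (s - 5)^2*(s - 3)
(4) = (v)*(v^2 + 2*v - 3) = v*(v + 3)*(v - 1)
(5) = (z)*(z^2 - 2*z - 8) = z*(z - 4)*(z + 2)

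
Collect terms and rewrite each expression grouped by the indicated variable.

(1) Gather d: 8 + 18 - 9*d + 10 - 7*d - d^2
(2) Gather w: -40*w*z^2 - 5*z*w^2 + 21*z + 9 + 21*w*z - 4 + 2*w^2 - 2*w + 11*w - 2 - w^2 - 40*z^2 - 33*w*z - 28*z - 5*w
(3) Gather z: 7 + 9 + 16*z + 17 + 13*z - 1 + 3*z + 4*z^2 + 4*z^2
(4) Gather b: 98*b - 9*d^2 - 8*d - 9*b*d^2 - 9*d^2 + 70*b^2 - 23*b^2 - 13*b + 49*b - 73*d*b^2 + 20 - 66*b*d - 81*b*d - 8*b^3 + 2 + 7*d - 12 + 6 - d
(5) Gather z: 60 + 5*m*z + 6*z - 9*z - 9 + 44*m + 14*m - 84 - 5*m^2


(1) = -d^2 - 16*d + 36
(2) = w^2*(1 - 5*z) + w*(-40*z^2 - 12*z + 4) - 40*z^2 - 7*z + 3
(3) = 8*z^2 + 32*z + 32
(4) = -8*b^3 + b^2*(47 - 73*d) + b*(-9*d^2 - 147*d + 134) - 18*d^2 - 2*d + 16
(5) = -5*m^2 + 58*m + z*(5*m - 3) - 33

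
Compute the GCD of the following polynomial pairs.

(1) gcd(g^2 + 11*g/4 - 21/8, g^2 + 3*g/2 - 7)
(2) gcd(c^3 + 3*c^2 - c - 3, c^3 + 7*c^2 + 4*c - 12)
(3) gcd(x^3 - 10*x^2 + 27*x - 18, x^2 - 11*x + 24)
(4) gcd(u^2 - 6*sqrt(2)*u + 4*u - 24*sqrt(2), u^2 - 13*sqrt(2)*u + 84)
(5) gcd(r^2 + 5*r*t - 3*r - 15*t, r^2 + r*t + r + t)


(1) = g + 7/2
(2) = gcd((c - 1)*(c + 1)*(c + 3), (c - 1)*(c + 2)*(c + 6)) = c - 1
(3) = gcd((x - 6)*(x - 3)*(x - 1), (x - 8)*(x - 3)) = x - 3
(4) = gcd((u + 4)*(u - 6*sqrt(2)), (u - 7*sqrt(2))*(u - 6*sqrt(2))) = u - 6*sqrt(2)
(5) = gcd((r - 3)*(r + 5*t), (r + 1)*(r + t)) = 1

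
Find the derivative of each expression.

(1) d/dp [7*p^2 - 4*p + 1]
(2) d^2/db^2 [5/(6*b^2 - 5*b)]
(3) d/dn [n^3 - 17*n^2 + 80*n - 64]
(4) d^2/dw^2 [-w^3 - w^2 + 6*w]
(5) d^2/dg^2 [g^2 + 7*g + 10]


(1) = 14*p - 4
(2) = 10*(-6*b*(6*b - 5) + (12*b - 5)^2)/(b^3*(6*b - 5)^3)
(3) = 3*n^2 - 34*n + 80
(4) = -6*w - 2
(5) = 2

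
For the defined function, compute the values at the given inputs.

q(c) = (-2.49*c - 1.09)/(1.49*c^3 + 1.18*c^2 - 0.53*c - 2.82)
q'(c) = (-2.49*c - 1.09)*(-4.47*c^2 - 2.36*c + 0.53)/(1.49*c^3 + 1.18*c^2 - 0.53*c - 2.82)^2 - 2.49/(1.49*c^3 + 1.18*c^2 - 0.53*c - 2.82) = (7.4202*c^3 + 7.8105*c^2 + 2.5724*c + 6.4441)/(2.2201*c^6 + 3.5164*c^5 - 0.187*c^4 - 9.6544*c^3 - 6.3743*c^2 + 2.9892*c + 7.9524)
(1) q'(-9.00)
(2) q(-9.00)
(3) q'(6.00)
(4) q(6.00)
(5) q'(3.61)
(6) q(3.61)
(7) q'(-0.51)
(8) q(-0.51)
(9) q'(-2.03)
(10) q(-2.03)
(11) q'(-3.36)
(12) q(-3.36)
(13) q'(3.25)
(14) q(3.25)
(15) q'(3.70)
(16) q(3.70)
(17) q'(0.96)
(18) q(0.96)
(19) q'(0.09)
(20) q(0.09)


(1) = -0.00
(2) = -0.02
(3) = 0.01
(4) = -0.04
(5) = 0.07
(6) = -0.12
(7) = 1.04
(8) = -0.07
(9) = -0.33
(10) = -0.42
(11) = -0.10
(12) = -0.16
(13) = 0.10
(14) = -0.16
(15) = 0.07
(16) = -0.12
(17) = 26.61
(18) = 3.77
(19) = 0.83
(20) = 0.46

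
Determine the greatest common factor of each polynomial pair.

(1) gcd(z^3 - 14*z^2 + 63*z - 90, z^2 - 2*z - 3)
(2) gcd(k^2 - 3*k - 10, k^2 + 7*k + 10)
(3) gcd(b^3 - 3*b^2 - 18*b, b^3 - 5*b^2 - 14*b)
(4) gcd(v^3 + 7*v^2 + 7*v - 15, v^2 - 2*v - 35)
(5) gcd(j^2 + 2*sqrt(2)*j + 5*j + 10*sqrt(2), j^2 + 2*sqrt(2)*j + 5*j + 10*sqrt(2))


(1) = z - 3
(2) = k + 2
(3) = gcd(b*(b - 6)*(b + 3), b*(b - 7)*(b + 2)) = b
(4) = v + 5
(5) = j^2 + j*(2*sqrt(2) + 5) + 10*sqrt(2)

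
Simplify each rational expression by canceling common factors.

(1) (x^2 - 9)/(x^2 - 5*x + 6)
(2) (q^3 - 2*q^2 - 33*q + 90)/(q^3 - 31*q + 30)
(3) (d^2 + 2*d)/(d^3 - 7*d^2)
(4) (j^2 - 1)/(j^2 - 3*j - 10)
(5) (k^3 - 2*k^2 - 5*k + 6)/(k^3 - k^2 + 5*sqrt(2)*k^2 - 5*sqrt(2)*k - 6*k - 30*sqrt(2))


(1) = (x + 3)/(x - 2)
(2) = (q - 3)/(q - 1)
(3) = (d + 2)/(d^2 - 7*d)
(4) = (j^2 - 1)/(j^2 - 3*j - 10)
(5) = (k - 1)/(k + 5*sqrt(2))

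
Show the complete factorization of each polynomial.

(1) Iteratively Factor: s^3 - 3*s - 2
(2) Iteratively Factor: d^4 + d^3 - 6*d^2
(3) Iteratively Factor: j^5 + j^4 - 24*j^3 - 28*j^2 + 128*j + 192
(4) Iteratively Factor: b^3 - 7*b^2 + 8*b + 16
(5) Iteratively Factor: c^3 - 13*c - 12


(1) = (s + 1)*(s^2 - s - 2) = (s - 2)*(s + 1)*(s + 1)
(2) = (d - 2)*(d^3 + 3*d^2) = d*(d - 2)*(d^2 + 3*d) = d^2*(d - 2)*(d + 3)
(3) = (j + 2)*(j^4 - j^3 - 22*j^2 + 16*j + 96) = (j - 4)*(j + 2)*(j^3 + 3*j^2 - 10*j - 24) = (j - 4)*(j + 2)*(j + 4)*(j^2 - j - 6) = (j - 4)*(j + 2)^2*(j + 4)*(j - 3)
(4) = (b - 4)*(b^2 - 3*b - 4) = (b - 4)^2*(b + 1)
(5) = (c + 3)*(c^2 - 3*c - 4) = (c - 4)*(c + 3)*(c + 1)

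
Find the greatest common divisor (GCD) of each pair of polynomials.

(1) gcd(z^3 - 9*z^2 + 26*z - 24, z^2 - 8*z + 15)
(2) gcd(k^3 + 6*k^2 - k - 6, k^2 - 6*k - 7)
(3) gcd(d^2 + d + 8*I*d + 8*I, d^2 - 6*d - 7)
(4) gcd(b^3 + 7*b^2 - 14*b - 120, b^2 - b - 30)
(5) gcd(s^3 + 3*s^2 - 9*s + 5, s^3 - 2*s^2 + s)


(1) = gcd((z - 4)*(z - 3)*(z - 2), (z - 5)*(z - 3)) = z - 3
(2) = gcd((k - 1)*(k + 1)*(k + 6), (k - 7)*(k + 1)) = k + 1
(3) = d + 1
(4) = b + 5
(5) = s^2 - 2*s + 1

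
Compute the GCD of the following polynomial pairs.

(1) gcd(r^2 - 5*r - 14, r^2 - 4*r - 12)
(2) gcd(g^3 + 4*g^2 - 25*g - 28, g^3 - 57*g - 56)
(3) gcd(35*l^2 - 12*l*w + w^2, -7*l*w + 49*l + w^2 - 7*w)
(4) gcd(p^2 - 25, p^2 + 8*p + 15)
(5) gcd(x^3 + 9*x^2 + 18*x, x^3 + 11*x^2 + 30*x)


(1) = gcd((r - 7)*(r + 2), (r - 6)*(r + 2)) = r + 2
(2) = gcd((g - 4)*(g + 1)*(g + 7), (g - 8)*(g + 1)*(g + 7)) = g^2 + 8*g + 7
(3) = gcd((-7*l + w)*(-5*l + w), (-7*l + w)*(w - 7)) = -7*l + w
(4) = p + 5
(5) = x^2 + 6*x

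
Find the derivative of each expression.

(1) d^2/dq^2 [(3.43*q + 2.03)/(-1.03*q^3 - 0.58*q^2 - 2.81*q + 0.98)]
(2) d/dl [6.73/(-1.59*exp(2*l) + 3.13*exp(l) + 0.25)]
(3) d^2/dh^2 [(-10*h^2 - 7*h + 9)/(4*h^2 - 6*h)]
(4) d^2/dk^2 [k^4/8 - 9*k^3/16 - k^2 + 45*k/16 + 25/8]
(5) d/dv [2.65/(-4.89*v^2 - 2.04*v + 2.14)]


(1) = (-21.833322*q^5 - 38.138016*q^4 - 1.856358*q^3 - 80.89683*q^2 - 43.843128*q - 53.256938)/(1.092727*q^9 + 1.845966*q^8 + 9.982863*q^7 + 7.14823*q^6 + 23.722089*q^5 - 4.268286*q^4 + 15.572453*q^3 - 21.543438*q^2 + 8.096172*q - 0.941192)
(2) = (21.4014*exp(l) - 21.0649)*exp(l)/(-1.59*exp(2*l) + 3.13*exp(l) + 0.25)^2
(3) = (-88*h^3 + 108*h^2 - 162*h + 81)/(h^3*(8*h^3 - 36*h^2 + 54*h - 27))
(4) = 3*k^2/2 - 27*k/8 - 2
(5) = (25.917*v + 5.406)/(4.89*v^2 + 2.04*v - 2.14)^2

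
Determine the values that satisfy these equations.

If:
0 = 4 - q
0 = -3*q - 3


Then:
No Solution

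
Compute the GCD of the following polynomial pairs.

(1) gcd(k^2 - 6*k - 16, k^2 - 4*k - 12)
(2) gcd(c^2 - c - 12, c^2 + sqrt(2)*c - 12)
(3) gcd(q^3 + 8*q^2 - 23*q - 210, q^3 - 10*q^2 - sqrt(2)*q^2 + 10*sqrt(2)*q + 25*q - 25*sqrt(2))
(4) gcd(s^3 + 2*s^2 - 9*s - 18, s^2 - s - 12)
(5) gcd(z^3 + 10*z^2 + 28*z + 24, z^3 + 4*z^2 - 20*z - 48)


(1) = k + 2
(2) = 1
(3) = gcd((q - 5)*(q + 6)*(q + 7), (q - 5)^2*(q - sqrt(2))) = q - 5
(4) = gcd((s - 3)*(s + 2)*(s + 3), (s - 4)*(s + 3)) = s + 3
(5) = gcd((z + 2)^2*(z + 6), (z - 4)*(z + 2)*(z + 6)) = z^2 + 8*z + 12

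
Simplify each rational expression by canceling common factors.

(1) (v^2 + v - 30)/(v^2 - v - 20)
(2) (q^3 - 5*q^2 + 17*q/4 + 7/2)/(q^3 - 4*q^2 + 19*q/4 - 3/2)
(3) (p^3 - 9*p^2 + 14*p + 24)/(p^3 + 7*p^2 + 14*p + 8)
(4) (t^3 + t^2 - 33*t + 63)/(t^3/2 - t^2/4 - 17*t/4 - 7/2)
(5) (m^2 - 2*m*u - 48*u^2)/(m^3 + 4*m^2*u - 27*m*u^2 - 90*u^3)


(1) = (v + 6)/(v + 4)
(2) = (4*q^2 - 12*q - 7)/(4*q^2 - 8*q + 3)
(3) = (p^2 - 10*p + 24)/(p^2 + 6*p + 8)
(4) = (4*t^3 + 4*t^2 - 132*t + 252)/(2*t^3 - t^2 - 17*t - 14)
(5) = (-m + 8*u)/(-m^2 + 2*m*u + 15*u^2)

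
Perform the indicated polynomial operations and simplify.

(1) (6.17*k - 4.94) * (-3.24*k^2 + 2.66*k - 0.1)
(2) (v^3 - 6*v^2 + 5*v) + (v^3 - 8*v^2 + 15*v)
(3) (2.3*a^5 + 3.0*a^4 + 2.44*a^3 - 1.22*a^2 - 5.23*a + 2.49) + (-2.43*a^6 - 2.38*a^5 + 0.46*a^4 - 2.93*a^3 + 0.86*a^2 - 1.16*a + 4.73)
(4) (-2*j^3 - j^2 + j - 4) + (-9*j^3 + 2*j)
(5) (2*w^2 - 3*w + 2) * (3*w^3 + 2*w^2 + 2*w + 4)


(1) = -19.9908*k^3 + 32.4178*k^2 - 13.7574*k + 0.494
(2) = 2*v^3 - 14*v^2 + 20*v
(3) = -2.43*a^6 - 0.08*a^5 + 3.46*a^4 - 0.49*a^3 - 0.36*a^2 - 6.39*a + 7.22
(4) = -11*j^3 - j^2 + 3*j - 4
(5) = 6*w^5 - 5*w^4 + 4*w^3 + 6*w^2 - 8*w + 8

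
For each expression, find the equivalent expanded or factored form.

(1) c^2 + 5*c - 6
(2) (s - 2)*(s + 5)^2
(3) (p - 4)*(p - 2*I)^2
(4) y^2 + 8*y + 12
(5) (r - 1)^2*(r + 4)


(1) = (c - 1)*(c + 6)
(2) = s^3 + 8*s^2 + 5*s - 50
(3) = p^3 - 4*p^2 - 4*I*p^2 - 4*p + 16*I*p + 16
(4) = (y + 2)*(y + 6)
(5) = r^3 + 2*r^2 - 7*r + 4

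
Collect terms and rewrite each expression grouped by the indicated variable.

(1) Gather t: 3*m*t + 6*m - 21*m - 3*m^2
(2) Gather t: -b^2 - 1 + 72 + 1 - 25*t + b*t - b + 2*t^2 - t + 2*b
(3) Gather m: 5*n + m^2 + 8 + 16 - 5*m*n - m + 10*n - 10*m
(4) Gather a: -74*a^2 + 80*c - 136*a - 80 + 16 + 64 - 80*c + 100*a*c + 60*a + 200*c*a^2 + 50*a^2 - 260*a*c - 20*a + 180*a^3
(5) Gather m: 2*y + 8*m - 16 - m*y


(1) = -3*m^2 + 3*m*t - 15*m
(2) = -b^2 + b + 2*t^2 + t*(b - 26) + 72
(3) = m^2 + m*(-5*n - 11) + 15*n + 24
(4) = 180*a^3 + a^2*(200*c - 24) + a*(-160*c - 96)
(5) = m*(8 - y) + 2*y - 16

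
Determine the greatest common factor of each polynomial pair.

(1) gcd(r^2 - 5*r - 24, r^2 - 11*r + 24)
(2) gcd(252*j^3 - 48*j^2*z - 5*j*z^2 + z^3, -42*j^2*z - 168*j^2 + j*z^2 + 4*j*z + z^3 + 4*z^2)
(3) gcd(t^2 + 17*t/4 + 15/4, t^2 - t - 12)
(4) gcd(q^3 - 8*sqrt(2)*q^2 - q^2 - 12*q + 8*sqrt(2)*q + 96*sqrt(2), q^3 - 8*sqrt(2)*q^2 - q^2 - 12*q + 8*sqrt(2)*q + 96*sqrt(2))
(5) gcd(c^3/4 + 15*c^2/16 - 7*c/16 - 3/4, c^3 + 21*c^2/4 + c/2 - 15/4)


(1) = r - 8
(2) = -42*j^2 + j*z + z^2
(3) = gcd((t + 5/4)*(t + 3), (t - 4)*(t + 3)) = t + 3
(4) = gcd((q - 4)*(q + 3)*(q - 8*sqrt(2)), (q - 4)*(q + 3)*(q - 8*sqrt(2))) = q^3 + q^2*(-8*sqrt(2) - 1) + q*(-12 + 8*sqrt(2)) + 96*sqrt(2)
(5) = 1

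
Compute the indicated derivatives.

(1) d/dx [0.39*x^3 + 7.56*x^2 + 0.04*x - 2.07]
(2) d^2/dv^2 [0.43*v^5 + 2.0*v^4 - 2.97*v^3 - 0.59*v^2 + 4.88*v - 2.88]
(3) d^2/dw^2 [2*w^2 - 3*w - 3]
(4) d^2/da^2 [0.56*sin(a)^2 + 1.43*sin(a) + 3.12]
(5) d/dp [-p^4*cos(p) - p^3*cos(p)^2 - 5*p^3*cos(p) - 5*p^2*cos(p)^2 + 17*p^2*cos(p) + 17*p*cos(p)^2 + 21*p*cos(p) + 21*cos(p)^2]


(1) = 1.17*x^2 + 15.12*x + 0.04
(2) = 8.6*v^3 + 24.0*v^2 - 17.82*v - 1.18
(3) = 4
(4) = -1.43*sin(a) + 1.12*cos(2*a)
(5) = p^4*sin(p) + 5*p^3*sin(p) + p^3*sin(2*p) - 4*p^3*cos(p) - 17*p^2*sin(p) + 5*p^2*sin(2*p) - 3*p^2*cos(p)^2 - 15*p^2*cos(p) - 21*p*sin(p) - 17*p*sin(2*p) - 10*p*cos(p)^2 + 34*p*cos(p) - 21*sin(2*p) + 17*cos(p)^2 + 21*cos(p)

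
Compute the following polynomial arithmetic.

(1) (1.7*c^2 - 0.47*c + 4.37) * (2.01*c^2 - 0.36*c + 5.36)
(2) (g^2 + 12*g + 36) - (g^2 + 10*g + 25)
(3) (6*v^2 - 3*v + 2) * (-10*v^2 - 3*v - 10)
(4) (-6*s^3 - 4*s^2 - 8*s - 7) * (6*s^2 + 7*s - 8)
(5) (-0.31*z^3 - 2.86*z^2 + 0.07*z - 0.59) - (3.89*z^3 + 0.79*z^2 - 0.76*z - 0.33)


(1) = 3.417*c^4 - 1.5567*c^3 + 18.0649*c^2 - 4.0924*c + 23.4232
(2) = 2*g + 11
(3) = -60*v^4 + 12*v^3 - 71*v^2 + 24*v - 20
(4) = -36*s^5 - 66*s^4 - 28*s^3 - 66*s^2 + 15*s + 56
(5) = -4.2*z^3 - 3.65*z^2 + 0.83*z - 0.26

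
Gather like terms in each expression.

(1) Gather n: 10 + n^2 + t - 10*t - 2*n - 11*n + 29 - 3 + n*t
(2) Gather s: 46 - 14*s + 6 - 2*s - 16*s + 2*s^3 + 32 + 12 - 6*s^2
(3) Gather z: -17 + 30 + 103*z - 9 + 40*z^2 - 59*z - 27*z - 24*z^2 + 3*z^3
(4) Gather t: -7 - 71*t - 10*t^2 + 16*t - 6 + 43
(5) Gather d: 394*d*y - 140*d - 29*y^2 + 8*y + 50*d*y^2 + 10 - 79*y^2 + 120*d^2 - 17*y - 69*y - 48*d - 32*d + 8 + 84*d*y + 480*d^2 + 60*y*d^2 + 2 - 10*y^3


(1) = n^2 + n*(t - 13) - 9*t + 36
(2) = 2*s^3 - 6*s^2 - 32*s + 96
(3) = 3*z^3 + 16*z^2 + 17*z + 4
(4) = -10*t^2 - 55*t + 30
(5) = d^2*(60*y + 600) + d*(50*y^2 + 478*y - 220) - 10*y^3 - 108*y^2 - 78*y + 20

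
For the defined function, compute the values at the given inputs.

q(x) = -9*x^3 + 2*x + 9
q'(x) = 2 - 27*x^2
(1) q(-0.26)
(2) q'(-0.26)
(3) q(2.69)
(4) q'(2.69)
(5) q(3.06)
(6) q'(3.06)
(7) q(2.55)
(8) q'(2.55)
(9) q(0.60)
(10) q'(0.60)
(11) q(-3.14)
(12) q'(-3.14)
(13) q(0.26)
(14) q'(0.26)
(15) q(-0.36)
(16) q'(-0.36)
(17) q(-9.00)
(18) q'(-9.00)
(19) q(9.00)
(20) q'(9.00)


(1) = 8.64
(2) = 0.17
(3) = -160.81
(4) = -193.37
(5) = -242.75
(6) = -250.82
(7) = -135.13
(8) = -173.57
(9) = 8.26
(10) = -7.72
(11) = 281.35
(12) = -264.21
(13) = 9.36
(14) = 0.17
(15) = 8.70
(16) = -1.50
(17) = 6552.00
(18) = -2185.00
(19) = -6534.00
(20) = -2185.00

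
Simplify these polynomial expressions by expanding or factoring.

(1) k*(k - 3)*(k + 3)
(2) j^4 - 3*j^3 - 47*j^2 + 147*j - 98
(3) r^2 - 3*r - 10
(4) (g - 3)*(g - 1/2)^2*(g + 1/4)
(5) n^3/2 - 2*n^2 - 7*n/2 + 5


(1) = k^3 - 9*k
(2) = (j - 7)*(j - 2)*(j - 1)*(j + 7)
(3) = (r - 5)*(r + 2)
(4) = g^4 - 15*g^3/4 + 9*g^2/4 + g/16 - 3/16
(5) = (n/2 + 1)*(n - 5)*(n - 1)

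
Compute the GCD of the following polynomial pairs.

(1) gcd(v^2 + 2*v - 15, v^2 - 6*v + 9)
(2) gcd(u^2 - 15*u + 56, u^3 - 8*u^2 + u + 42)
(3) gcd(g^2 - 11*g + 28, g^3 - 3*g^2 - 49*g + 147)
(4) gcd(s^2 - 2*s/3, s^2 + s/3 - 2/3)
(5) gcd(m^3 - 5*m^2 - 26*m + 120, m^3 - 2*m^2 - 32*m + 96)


(1) = gcd((v - 3)*(v + 5), (v - 3)^2) = v - 3
(2) = gcd((u - 8)*(u - 7), (u - 7)*(u - 3)*(u + 2)) = u - 7
(3) = g - 7
(4) = gcd(s*(s - 2/3), (s - 2/3)*(s + 1)) = s - 2/3
(5) = m - 4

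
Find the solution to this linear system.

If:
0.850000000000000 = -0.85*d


Then:
d = -1.00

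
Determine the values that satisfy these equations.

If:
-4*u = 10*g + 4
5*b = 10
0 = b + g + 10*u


Then:
b = 2
g = -1/3
u = -1/6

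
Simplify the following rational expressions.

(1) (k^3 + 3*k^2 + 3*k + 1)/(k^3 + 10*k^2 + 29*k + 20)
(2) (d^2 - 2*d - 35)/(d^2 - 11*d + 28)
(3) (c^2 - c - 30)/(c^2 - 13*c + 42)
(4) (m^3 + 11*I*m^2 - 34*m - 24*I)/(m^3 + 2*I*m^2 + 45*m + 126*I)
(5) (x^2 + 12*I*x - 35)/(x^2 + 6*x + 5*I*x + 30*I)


(1) = (k^2 + 2*k + 1)/(k^2 + 9*k + 20)
(2) = (d + 5)/(d - 4)
(3) = (c + 5)/(c - 7)
(4) = (m^2 + 5*I*m - 4)/(m^2 - 4*I*m + 21)
(5) = (x + 7*I)/(x + 6)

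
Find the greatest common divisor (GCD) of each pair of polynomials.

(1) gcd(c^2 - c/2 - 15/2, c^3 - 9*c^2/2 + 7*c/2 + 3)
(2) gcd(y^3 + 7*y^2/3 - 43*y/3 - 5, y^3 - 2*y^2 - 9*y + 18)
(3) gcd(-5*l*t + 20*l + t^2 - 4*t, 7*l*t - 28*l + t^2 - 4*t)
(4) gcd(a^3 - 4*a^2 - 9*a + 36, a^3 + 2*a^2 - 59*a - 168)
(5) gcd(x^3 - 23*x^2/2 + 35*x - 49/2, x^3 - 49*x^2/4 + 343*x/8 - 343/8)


(1) = gcd((c - 3)*(c + 5/2), (c - 3)*(c - 2)*(c + 1/2)) = c - 3
(2) = y - 3
(3) = gcd((-5*l + t)*(t - 4), (7*l + t)*(t - 4)) = t - 4
(4) = a + 3
(5) = gcd((x - 7)*(x - 7/2)*(x - 1), (x - 7)*(x - 7/2)*(x - 7/4)) = x^2 - 21*x/2 + 49/2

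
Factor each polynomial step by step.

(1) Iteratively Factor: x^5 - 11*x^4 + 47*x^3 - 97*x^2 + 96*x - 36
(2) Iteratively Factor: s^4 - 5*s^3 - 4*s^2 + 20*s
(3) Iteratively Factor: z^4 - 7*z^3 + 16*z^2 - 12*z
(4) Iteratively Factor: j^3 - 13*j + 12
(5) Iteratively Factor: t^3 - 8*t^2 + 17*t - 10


(1) = (x - 3)*(x^4 - 8*x^3 + 23*x^2 - 28*x + 12) = (x - 3)*(x - 1)*(x^3 - 7*x^2 + 16*x - 12) = (x - 3)*(x - 2)*(x - 1)*(x^2 - 5*x + 6) = (x - 3)^2*(x - 2)*(x - 1)*(x - 2)
(2) = (s + 2)*(s^3 - 7*s^2 + 10*s) = (s - 2)*(s + 2)*(s^2 - 5*s) = s*(s - 2)*(s + 2)*(s - 5)
(3) = (z - 2)*(z^3 - 5*z^2 + 6*z) = (z - 3)*(z - 2)*(z^2 - 2*z) = z*(z - 3)*(z - 2)*(z - 2)
(4) = (j - 3)*(j^2 + 3*j - 4) = (j - 3)*(j - 1)*(j + 4)
(5) = (t - 1)*(t^2 - 7*t + 10) = (t - 5)*(t - 1)*(t - 2)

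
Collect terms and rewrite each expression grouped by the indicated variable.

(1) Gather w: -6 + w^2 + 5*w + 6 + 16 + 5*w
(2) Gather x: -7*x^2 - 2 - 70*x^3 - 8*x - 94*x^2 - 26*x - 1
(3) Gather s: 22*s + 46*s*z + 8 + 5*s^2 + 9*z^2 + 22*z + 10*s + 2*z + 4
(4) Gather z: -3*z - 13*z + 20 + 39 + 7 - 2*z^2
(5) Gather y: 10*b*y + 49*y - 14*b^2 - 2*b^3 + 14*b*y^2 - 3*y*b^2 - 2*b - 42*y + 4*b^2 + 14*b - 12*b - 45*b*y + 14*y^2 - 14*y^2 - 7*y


(1) = w^2 + 10*w + 16
(2) = -70*x^3 - 101*x^2 - 34*x - 3
(3) = 5*s^2 + s*(46*z + 32) + 9*z^2 + 24*z + 12
(4) = -2*z^2 - 16*z + 66
(5) = -2*b^3 - 10*b^2 + 14*b*y^2 + y*(-3*b^2 - 35*b)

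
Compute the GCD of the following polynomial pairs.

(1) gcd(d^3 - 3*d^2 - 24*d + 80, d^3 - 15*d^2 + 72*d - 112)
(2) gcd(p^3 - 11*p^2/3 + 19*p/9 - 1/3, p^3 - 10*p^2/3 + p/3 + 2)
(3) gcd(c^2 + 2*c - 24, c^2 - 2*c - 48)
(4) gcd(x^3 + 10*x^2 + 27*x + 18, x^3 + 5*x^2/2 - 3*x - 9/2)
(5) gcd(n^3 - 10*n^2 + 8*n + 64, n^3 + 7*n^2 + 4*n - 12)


(1) = gcd((d - 4)^2*(d + 5), (d - 7)*(d - 4)^2) = d^2 - 8*d + 16
(2) = gcd((p - 3)*(p - 1/3)^2, (p - 3)*(p - 1)*(p + 2/3)) = p - 3
(3) = c + 6
(4) = gcd((x + 1)*(x + 3)*(x + 6), (x - 3/2)*(x + 1)*(x + 3)) = x^2 + 4*x + 3
(5) = gcd((n - 8)*(n - 4)*(n + 2), (n - 1)*(n + 2)*(n + 6)) = n + 2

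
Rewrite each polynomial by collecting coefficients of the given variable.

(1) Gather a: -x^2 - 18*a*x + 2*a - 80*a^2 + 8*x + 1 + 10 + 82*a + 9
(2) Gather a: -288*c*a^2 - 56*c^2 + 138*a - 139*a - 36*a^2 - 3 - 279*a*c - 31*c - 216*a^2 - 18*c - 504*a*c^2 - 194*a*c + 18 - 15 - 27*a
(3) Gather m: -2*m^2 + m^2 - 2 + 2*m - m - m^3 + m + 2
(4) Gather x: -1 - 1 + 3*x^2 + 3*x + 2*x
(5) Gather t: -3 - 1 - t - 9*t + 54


(1) = -80*a^2 + a*(84 - 18*x) - x^2 + 8*x + 20
(2) = a^2*(-288*c - 252) + a*(-504*c^2 - 473*c - 28) - 56*c^2 - 49*c
(3) = -m^3 - m^2 + 2*m
(4) = 3*x^2 + 5*x - 2
(5) = 50 - 10*t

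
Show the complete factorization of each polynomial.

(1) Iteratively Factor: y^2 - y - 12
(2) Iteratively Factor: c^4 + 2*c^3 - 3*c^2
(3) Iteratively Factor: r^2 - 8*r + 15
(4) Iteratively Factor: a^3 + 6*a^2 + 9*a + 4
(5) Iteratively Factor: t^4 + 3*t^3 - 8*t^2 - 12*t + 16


(1) = (y - 4)*(y + 3)
(2) = (c - 1)*(c^3 + 3*c^2) = (c - 1)*(c + 3)*(c^2) = c*(c - 1)*(c + 3)*(c)
(3) = (r - 5)*(r - 3)
(4) = (a + 1)*(a^2 + 5*a + 4) = (a + 1)^2*(a + 4)
(5) = (t + 4)*(t^3 - t^2 - 4*t + 4) = (t - 1)*(t + 4)*(t^2 - 4) = (t - 2)*(t - 1)*(t + 4)*(t + 2)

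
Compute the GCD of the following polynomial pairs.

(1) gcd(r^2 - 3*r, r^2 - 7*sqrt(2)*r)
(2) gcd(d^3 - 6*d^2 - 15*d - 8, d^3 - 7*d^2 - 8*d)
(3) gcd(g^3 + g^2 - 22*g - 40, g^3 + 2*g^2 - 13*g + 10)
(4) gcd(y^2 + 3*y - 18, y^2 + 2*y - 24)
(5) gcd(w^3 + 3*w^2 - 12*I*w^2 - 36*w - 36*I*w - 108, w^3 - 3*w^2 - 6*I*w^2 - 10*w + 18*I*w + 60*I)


(1) = gcd(r*(r - 3), r*(r - 7*sqrt(2))) = r
(2) = gcd((d - 8)*(d + 1)^2, d*(d - 8)*(d + 1)) = d^2 - 7*d - 8
(3) = 1
(4) = gcd((y - 3)*(y + 6), (y - 4)*(y + 6)) = y + 6
(5) = gcd((w + 3)*(w - 6*I)^2, (w - 5)*(w + 2)*(w - 6*I)) = w - 6*I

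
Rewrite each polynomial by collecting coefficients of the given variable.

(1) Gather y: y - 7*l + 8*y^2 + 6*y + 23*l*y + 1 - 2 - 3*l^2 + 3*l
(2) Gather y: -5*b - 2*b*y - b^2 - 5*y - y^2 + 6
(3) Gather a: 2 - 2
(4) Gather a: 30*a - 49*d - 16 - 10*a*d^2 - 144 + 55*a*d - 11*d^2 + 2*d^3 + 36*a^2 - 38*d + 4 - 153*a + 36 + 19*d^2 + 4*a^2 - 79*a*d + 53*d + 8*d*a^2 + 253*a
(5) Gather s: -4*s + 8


(1) = -3*l^2 - 4*l + 8*y^2 + y*(23*l + 7) - 1
(2) = -b^2 - 5*b - y^2 + y*(-2*b - 5) + 6
(3) = 0
(4) = a^2*(8*d + 40) + a*(-10*d^2 - 24*d + 130) + 2*d^3 + 8*d^2 - 34*d - 120
(5) = 8 - 4*s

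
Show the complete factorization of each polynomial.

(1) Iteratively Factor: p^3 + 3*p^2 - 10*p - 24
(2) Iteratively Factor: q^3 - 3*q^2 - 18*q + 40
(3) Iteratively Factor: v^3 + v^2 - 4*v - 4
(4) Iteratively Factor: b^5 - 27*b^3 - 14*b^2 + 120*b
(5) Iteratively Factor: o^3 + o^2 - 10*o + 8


(1) = (p + 2)*(p^2 + p - 12) = (p - 3)*(p + 2)*(p + 4)
(2) = (q + 4)*(q^2 - 7*q + 10) = (q - 5)*(q + 4)*(q - 2)
(3) = (v - 2)*(v^2 + 3*v + 2) = (v - 2)*(v + 2)*(v + 1)
(4) = (b + 3)*(b^4 - 3*b^3 - 18*b^2 + 40*b) = (b - 2)*(b + 3)*(b^3 - b^2 - 20*b) = b*(b - 2)*(b + 3)*(b^2 - b - 20) = b*(b - 2)*(b + 3)*(b + 4)*(b - 5)
(5) = (o - 2)*(o^2 + 3*o - 4) = (o - 2)*(o - 1)*(o + 4)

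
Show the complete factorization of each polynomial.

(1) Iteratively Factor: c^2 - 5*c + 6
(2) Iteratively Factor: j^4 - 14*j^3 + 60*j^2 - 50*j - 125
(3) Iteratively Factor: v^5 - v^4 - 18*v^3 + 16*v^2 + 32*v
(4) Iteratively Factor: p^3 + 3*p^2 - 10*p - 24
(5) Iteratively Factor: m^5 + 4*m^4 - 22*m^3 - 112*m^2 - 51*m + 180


(1) = (c - 2)*(c - 3)
(2) = (j + 1)*(j^3 - 15*j^2 + 75*j - 125) = (j - 5)*(j + 1)*(j^2 - 10*j + 25) = (j - 5)^2*(j + 1)*(j - 5)
(3) = (v - 4)*(v^4 + 3*v^3 - 6*v^2 - 8*v) = (v - 4)*(v + 4)*(v^3 - v^2 - 2*v) = v*(v - 4)*(v + 4)*(v^2 - v - 2) = v*(v - 4)*(v - 2)*(v + 4)*(v + 1)
(4) = (p - 3)*(p^2 + 6*p + 8) = (p - 3)*(p + 4)*(p + 2)
(5) = (m + 4)*(m^4 - 22*m^2 - 24*m + 45) = (m - 1)*(m + 4)*(m^3 + m^2 - 21*m - 45) = (m - 1)*(m + 3)*(m + 4)*(m^2 - 2*m - 15) = (m - 5)*(m - 1)*(m + 3)*(m + 4)*(m + 3)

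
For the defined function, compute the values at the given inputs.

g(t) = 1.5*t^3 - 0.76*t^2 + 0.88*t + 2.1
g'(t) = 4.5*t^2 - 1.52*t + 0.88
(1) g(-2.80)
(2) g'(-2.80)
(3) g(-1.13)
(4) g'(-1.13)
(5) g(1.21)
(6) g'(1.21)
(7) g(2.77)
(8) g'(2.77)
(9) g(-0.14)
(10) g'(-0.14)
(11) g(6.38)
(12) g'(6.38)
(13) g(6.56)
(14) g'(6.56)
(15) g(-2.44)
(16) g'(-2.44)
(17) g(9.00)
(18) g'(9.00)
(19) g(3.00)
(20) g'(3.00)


(1) = -39.25
(2) = 40.42
(3) = -2.03
(4) = 8.34
(5) = 4.71
(6) = 5.63
(7) = 30.59
(8) = 31.20
(9) = 1.96
(10) = 1.18
(11) = 366.32
(12) = 174.35
(13) = 398.62
(14) = 184.56
(15) = -26.36
(16) = 31.38
(17) = 1041.96
(18) = 351.70
(19) = 38.40
(20) = 36.82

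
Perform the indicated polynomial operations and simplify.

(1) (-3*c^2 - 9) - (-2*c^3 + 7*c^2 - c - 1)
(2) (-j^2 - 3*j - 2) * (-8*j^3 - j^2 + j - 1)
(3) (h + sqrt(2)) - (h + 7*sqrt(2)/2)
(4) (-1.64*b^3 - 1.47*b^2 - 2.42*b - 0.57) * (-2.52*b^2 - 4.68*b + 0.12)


(1) = 2*c^3 - 10*c^2 + c - 8
(2) = 8*j^5 + 25*j^4 + 18*j^3 + j + 2
(3) = -5*sqrt(2)/2
(4) = 4.1328*b^5 + 11.3796*b^4 + 12.7812*b^3 + 12.5856*b^2 + 2.3772*b - 0.0684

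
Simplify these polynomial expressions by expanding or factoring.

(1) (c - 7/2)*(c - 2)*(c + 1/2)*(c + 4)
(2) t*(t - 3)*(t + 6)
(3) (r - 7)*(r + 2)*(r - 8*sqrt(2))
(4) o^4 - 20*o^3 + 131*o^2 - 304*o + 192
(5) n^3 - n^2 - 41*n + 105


(1) = c^4 - c^3 - 63*c^2/4 + 41*c/2 + 14
(2) = t^3 + 3*t^2 - 18*t
(3) = r^3 - 8*sqrt(2)*r^2 - 5*r^2 - 14*r + 40*sqrt(2)*r + 112*sqrt(2)
(4) = (o - 8)^2*(o - 3)*(o - 1)
(5) = (n - 5)*(n - 3)*(n + 7)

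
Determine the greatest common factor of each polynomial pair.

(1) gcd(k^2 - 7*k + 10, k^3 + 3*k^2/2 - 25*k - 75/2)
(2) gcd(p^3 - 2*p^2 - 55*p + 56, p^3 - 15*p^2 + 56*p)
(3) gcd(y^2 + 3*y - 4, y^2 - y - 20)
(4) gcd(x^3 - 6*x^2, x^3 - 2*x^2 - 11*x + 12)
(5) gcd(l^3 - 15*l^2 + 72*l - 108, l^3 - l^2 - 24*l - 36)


(1) = gcd((k - 5)*(k - 2), (k - 5)*(k + 3/2)*(k + 5)) = k - 5
(2) = gcd((p - 8)*(p - 1)*(p + 7), p*(p - 8)*(p - 7)) = p - 8
(3) = y + 4
(4) = 1
(5) = gcd((l - 6)^2*(l - 3), (l - 6)*(l + 2)*(l + 3)) = l - 6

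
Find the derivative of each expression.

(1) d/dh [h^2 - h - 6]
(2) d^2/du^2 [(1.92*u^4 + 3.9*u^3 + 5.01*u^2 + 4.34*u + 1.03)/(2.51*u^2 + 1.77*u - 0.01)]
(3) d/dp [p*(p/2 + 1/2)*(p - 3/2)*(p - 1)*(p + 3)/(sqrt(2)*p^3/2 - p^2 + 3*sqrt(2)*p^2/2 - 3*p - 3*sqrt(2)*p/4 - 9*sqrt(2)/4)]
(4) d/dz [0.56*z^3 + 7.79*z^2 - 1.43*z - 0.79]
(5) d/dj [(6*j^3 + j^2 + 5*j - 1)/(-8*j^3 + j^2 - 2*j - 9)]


(1) = 2*h - 1
(2) = (24.192384*u^6 + 51.179904*u^5 + 35.801856*u^4 + 34.25767*u^3 + 39.277248*u^2 + 28.11183*u + 6.660118)/(15.813251*u^6 + 33.453531*u^5 + 23.401734*u^4 + 5.278671*u^3 - 0.093234*u^2 + 0.000531*u - 1.0e-6)
(3) = (8*sqrt(2)*p^5 - 24*p^4 - 6*sqrt(2)*p^4 - 24*sqrt(2)*p^3 + 24*p^3 + 8*p^2 + 21*sqrt(2)*p^2 + 12*sqrt(2)*p - 9*sqrt(2))/(2*(4*p^4 - 8*sqrt(2)*p^3 - 4*p^2 + 12*sqrt(2)*p + 9))
(4) = 1.68*z^2 + 15.58*z - 1.43
(5) = (14*j^4 + 56*j^3 - 193*j^2 - 16*j - 47)/(64*j^6 - 16*j^5 + 33*j^4 + 140*j^3 - 14*j^2 + 36*j + 81)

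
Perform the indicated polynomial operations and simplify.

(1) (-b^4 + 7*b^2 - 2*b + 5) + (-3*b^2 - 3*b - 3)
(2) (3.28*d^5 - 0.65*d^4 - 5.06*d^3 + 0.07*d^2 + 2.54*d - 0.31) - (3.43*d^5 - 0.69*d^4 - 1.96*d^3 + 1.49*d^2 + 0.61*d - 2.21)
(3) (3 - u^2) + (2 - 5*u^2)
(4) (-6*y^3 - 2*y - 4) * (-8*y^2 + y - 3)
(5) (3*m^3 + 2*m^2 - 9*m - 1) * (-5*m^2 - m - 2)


(1) = -b^4 + 4*b^2 - 5*b + 2
(2) = -0.15*d^5 + 0.04*d^4 - 3.1*d^3 - 1.42*d^2 + 1.93*d + 1.9
(3) = 5 - 6*u^2
(4) = 48*y^5 - 6*y^4 + 34*y^3 + 30*y^2 + 2*y + 12
(5) = -15*m^5 - 13*m^4 + 37*m^3 + 10*m^2 + 19*m + 2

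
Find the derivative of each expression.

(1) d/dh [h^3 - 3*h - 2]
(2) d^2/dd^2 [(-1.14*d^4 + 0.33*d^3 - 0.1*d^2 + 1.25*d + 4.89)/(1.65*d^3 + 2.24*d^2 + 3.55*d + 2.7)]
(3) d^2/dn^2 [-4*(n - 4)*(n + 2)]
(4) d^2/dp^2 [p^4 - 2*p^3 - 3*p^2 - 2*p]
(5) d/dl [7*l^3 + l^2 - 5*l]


(1) = 3*h^2 - 3
(2) = (-1.068888*d^6 - 15.09858*d^5 + 45.77958*d^4 + 124.39826*d^3 + 175.130334*d^2 + 71.67618*d + 38.68251)/(4.492125*d^9 + 18.2952*d^8 + 53.831745*d^7 + 112.016474*d^6 + 175.695015*d^5 + 220.22286*d^4 + 209.646775*d^3 + 151.06905*d^2 + 77.6385*d + 19.683)
(3) = -8
(4) = 12*p^2 - 12*p - 6
(5) = 21*l^2 + 2*l - 5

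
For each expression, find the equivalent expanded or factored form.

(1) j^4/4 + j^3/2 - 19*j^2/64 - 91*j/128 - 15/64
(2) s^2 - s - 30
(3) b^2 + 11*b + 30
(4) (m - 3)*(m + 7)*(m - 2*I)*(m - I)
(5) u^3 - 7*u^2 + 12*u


(1) = (j/2 + 1/4)*(j/2 + 1)*(j - 5/4)*(j + 3/4)
(2) = (s - 6)*(s + 5)
(3) = (b + 5)*(b + 6)
(4) = m^4 + 4*m^3 - 3*I*m^3 - 23*m^2 - 12*I*m^2 - 8*m + 63*I*m + 42
(5) = u*(u - 4)*(u - 3)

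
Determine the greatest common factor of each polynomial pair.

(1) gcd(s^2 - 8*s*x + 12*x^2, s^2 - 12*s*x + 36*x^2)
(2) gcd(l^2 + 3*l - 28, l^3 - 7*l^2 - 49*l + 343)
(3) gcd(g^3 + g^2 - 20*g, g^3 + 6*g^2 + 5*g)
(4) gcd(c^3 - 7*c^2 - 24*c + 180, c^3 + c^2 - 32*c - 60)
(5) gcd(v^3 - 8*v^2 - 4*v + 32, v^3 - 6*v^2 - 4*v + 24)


(1) = gcd((s - 6*x)*(s - 2*x), (s - 6*x)^2) = -s + 6*x
(2) = l + 7
(3) = gcd(g*(g - 4)*(g + 5), g*(g + 1)*(g + 5)) = g^2 + 5*g
(4) = c^2 - c - 30
(5) = v^2 - 4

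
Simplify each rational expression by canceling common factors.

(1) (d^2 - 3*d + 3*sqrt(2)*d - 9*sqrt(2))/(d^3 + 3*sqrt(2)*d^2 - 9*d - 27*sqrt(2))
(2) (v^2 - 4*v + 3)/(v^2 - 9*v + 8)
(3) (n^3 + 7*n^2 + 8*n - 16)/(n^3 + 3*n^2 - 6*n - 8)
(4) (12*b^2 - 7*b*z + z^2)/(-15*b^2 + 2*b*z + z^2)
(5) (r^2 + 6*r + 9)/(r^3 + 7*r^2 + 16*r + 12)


(1) = 1/(d + 3)
(2) = (v - 3)/(v - 8)
(3) = (n^2 + 3*n - 4)/(n^2 - n - 2)
(4) = (-4*b + z)/(5*b + z)
(5) = (r + 3)/(r^2 + 4*r + 4)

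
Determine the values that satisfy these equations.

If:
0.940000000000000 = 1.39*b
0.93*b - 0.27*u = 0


Then:
b = 0.68
u = 2.33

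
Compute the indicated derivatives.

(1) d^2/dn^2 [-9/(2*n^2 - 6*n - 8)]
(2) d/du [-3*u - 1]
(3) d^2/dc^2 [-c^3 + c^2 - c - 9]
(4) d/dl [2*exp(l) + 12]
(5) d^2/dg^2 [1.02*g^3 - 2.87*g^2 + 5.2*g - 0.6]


(1) = 9*(-n^2 + 3*n + (2*n - 3)^2 + 4)/(-n^2 + 3*n + 4)^3
(2) = -3
(3) = 2 - 6*c
(4) = 2*exp(l)
(5) = 6.12*g - 5.74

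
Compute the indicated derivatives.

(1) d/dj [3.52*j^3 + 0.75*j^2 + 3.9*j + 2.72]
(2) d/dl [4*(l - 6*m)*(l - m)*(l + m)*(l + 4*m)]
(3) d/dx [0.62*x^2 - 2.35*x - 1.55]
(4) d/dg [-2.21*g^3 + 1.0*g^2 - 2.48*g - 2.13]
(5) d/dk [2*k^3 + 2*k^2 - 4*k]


(1) = 10.56*j^2 + 1.5*j + 3.9
(2) = 16*l^3 - 24*l^2*m - 200*l*m^2 + 8*m^3
(3) = 1.24*x - 2.35
(4) = -6.63*g^2 + 2.0*g - 2.48
(5) = 6*k^2 + 4*k - 4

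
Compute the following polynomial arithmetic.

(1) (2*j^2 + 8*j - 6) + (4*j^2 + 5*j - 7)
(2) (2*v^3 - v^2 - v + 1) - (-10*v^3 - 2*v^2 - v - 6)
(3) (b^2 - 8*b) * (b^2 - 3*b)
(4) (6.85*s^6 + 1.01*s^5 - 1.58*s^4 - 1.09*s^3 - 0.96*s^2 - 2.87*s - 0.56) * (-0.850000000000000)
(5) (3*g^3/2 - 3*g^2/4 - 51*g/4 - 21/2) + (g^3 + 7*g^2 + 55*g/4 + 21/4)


(1) = 6*j^2 + 13*j - 13
(2) = 12*v^3 + v^2 + 7
(3) = b^4 - 11*b^3 + 24*b^2
(4) = -5.8225*s^6 - 0.8585*s^5 + 1.343*s^4 + 0.9265*s^3 + 0.816*s^2 + 2.4395*s + 0.476
(5) = 5*g^3/2 + 25*g^2/4 + g - 21/4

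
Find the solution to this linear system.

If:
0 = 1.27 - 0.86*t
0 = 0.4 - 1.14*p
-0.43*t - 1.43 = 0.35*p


Then:
No Solution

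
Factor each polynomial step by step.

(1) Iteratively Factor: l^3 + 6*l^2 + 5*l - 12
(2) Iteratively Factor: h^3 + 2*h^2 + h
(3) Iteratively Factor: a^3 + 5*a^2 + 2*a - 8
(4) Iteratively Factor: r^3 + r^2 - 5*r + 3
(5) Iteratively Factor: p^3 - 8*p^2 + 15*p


(1) = (l - 1)*(l^2 + 7*l + 12) = (l - 1)*(l + 4)*(l + 3)
(2) = (h + 1)*(h^2 + h) = h*(h + 1)*(h + 1)
(3) = (a + 2)*(a^2 + 3*a - 4) = (a + 2)*(a + 4)*(a - 1)
(4) = (r - 1)*(r^2 + 2*r - 3) = (r - 1)^2*(r + 3)
(5) = (p - 5)*(p^2 - 3*p) = p*(p - 5)*(p - 3)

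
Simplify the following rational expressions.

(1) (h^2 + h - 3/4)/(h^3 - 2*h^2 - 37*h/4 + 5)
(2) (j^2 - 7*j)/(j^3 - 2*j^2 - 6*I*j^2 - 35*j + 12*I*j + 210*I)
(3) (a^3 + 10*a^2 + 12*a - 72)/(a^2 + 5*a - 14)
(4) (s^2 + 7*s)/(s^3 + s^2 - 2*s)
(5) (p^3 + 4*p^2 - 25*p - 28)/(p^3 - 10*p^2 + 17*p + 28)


(1) = (2*h + 3)/(2*h^2 - 3*h - 20)
(2) = j/(j^2 + j*(5 - 6*I) - 30*I)
(3) = (a^2 + 12*a + 36)/(a + 7)
(4) = (s + 7)/(s^2 + s - 2)
(5) = (p + 7)/(p - 7)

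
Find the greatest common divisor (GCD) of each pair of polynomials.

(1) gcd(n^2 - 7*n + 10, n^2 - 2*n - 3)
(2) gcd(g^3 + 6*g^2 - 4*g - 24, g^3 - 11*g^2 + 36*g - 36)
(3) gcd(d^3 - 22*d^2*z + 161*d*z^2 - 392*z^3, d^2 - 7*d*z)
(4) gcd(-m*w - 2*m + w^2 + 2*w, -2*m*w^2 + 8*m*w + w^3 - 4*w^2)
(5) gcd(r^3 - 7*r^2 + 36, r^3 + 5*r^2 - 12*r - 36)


(1) = gcd((n - 5)*(n - 2), (n - 3)*(n + 1)) = 1
(2) = g - 2
(3) = gcd((d - 8*z)*(d - 7*z)^2, d*(d - 7*z)) = -d + 7*z
(4) = 1
(5) = gcd((r - 6)*(r - 3)*(r + 2), (r - 3)*(r + 2)*(r + 6)) = r^2 - r - 6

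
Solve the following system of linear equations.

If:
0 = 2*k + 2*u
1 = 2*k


Then:
k = 1/2
u = -1/2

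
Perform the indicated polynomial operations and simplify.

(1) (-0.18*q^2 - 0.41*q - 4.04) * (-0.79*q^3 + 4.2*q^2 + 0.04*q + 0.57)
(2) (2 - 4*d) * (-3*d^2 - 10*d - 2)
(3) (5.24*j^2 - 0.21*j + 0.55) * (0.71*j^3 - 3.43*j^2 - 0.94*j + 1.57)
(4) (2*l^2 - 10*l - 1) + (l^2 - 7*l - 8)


(1) = 0.1422*q^5 - 0.4321*q^4 + 1.4624*q^3 - 17.087*q^2 - 0.3953*q - 2.3028
(2) = 12*d^3 + 34*d^2 - 12*d - 4
(3) = 3.7204*j^5 - 18.1223*j^4 - 3.8148*j^3 + 6.5377*j^2 - 0.8467*j + 0.8635
(4) = 3*l^2 - 17*l - 9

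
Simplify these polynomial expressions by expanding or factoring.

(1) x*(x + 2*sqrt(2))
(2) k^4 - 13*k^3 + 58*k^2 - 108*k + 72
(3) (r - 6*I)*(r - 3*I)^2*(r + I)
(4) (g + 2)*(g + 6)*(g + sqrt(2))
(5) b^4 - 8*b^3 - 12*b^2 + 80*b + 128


(1) = x^2 + 2*sqrt(2)*x
(2) = (k - 6)*(k - 3)*(k - 2)^2
(3) = r^4 - 11*I*r^3 - 33*r^2 + 9*I*r - 54
(4) = g^3 + sqrt(2)*g^2 + 8*g^2 + 8*sqrt(2)*g + 12*g + 12*sqrt(2)
(5) = (b - 8)*(b - 4)*(b + 2)^2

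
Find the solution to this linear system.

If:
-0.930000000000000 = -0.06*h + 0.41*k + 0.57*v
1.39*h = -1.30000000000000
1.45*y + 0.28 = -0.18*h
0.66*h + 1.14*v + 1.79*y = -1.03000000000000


Then:
h = -0.94
k = -2.07
v = -0.24
y = -0.08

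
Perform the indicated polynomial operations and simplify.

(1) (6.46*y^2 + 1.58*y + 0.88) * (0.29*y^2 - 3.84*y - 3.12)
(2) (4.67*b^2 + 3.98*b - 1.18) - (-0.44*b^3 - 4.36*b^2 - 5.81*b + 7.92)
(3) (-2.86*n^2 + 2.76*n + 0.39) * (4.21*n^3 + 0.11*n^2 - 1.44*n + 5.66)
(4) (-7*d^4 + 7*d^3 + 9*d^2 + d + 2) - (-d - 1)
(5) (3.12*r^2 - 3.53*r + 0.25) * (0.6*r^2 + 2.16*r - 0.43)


(1) = 1.8734*y^4 - 24.3482*y^3 - 25.9672*y^2 - 8.3088*y - 2.7456
(2) = 0.44*b^3 + 9.03*b^2 + 9.79*b - 9.1
(3) = -12.0406*n^5 + 11.305*n^4 + 6.0639*n^3 - 20.1191*n^2 + 15.06*n + 2.2074
(4) = -7*d^4 + 7*d^3 + 9*d^2 + 2*d + 3
(5) = 1.872*r^4 + 4.6212*r^3 - 8.8164*r^2 + 2.0579*r - 0.1075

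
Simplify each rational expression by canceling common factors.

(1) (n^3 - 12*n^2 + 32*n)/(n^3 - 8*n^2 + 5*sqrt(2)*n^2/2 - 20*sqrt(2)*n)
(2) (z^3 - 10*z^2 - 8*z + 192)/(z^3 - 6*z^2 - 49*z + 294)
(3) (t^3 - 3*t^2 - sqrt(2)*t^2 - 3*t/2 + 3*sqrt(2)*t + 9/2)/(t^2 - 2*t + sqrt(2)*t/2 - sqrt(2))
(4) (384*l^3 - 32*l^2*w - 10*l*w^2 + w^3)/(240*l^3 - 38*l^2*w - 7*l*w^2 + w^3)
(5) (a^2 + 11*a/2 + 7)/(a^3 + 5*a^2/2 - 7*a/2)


(1) = (2*n - 8)/(2*n + 5*sqrt(2))
(2) = (z^2 - 4*z - 32)/(z^2 - 49)
(3) = (4*t^2 + t*(-12 - 6*sqrt(2)) + 18*sqrt(2))/(4*t - 8)
(4) = (-8*l + w)/(-5*l + w)
(5) = (a + 2)/(a^2 - a)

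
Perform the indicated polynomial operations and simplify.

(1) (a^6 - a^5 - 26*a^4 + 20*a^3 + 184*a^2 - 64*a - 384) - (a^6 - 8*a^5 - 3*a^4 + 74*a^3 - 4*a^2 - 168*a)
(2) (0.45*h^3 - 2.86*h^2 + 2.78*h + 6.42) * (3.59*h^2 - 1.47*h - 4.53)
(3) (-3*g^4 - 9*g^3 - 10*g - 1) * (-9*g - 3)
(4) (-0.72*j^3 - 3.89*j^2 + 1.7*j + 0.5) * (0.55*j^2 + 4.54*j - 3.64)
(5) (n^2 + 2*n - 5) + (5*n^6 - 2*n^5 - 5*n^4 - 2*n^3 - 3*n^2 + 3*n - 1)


(1) = 7*a^5 - 23*a^4 - 54*a^3 + 188*a^2 + 104*a - 384
(2) = 1.6155*h^5 - 10.9289*h^4 + 12.1459*h^3 + 31.917*h^2 - 22.0308*h - 29.0826
(3) = 27*g^5 + 90*g^4 + 27*g^3 + 90*g^2 + 39*g + 3
(4) = -0.396*j^5 - 5.4083*j^4 - 14.1048*j^3 + 22.1526*j^2 - 3.918*j - 1.82
(5) = 5*n^6 - 2*n^5 - 5*n^4 - 2*n^3 - 2*n^2 + 5*n - 6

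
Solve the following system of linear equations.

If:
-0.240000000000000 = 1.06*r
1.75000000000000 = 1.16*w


Then:
r = -0.23
w = 1.51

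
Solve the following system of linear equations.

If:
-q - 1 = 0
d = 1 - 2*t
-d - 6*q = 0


Then:
d = 6
q = -1
t = -5/2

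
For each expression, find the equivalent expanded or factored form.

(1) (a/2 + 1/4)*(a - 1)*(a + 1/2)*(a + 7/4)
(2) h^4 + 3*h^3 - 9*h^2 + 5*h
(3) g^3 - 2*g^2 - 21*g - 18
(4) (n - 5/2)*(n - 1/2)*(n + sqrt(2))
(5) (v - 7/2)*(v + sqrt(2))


(1) = a^4/2 + 7*a^3/8 - 3*a^2/8 - 25*a/32 - 7/32
(2) = h*(h - 1)^2*(h + 5)
(3) = (g - 6)*(g + 1)*(g + 3)
(4) = n^3 - 3*n^2 + sqrt(2)*n^2 - 3*sqrt(2)*n + 5*n/4 + 5*sqrt(2)/4
(5) = v^2 - 7*v/2 + sqrt(2)*v - 7*sqrt(2)/2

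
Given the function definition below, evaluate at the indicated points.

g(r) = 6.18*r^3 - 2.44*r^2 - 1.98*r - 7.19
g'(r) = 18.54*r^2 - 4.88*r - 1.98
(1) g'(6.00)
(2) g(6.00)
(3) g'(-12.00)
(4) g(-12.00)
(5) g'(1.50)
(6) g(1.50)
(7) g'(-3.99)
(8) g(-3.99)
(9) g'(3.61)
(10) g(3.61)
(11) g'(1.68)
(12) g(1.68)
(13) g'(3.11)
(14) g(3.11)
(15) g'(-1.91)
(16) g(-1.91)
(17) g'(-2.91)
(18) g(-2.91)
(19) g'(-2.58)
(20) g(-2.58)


(1) = 636.18
(2) = 1227.97
(3) = 2726.34
(4) = -11013.83
(5) = 32.41
(6) = 5.21
(7) = 312.65
(8) = -430.70
(9) = 222.02
(10) = 244.61
(11) = 42.15
(12) = 11.90
(13) = 162.16
(14) = 148.95
(15) = 74.98
(16) = -55.37
(17) = 169.22
(18) = -174.38
(19) = 134.02
(20) = -124.46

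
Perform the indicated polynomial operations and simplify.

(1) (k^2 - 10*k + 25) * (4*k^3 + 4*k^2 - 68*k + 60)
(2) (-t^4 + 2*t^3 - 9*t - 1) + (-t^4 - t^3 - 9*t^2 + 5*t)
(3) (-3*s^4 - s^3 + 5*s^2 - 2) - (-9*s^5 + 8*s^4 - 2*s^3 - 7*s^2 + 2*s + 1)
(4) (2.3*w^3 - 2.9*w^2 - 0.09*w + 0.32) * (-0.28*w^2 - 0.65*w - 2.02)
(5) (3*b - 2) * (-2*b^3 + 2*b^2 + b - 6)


(1) = 4*k^5 - 36*k^4 - 8*k^3 + 840*k^2 - 2300*k + 1500
(2) = -2*t^4 + t^3 - 9*t^2 - 4*t - 1
(3) = 9*s^5 - 11*s^4 + s^3 + 12*s^2 - 2*s - 3
(4) = -0.644*w^5 - 0.683*w^4 - 2.7358*w^3 + 5.8269*w^2 - 0.0262*w - 0.6464
(5) = -6*b^4 + 10*b^3 - b^2 - 20*b + 12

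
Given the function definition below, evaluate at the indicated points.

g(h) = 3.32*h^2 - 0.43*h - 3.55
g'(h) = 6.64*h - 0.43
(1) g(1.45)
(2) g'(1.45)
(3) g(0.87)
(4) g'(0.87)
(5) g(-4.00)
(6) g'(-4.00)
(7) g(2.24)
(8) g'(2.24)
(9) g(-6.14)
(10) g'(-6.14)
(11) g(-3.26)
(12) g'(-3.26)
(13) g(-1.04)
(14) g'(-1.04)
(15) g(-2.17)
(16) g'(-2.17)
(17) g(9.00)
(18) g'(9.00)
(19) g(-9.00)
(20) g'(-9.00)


(1) = 2.81
(2) = 9.20
(3) = -1.41
(4) = 5.35
(5) = 51.29
(6) = -26.99
(7) = 12.15
(8) = 14.44
(9) = 124.25
(10) = -41.20
(11) = 33.14
(12) = -22.08
(13) = 0.49
(14) = -7.34
(15) = 13.02
(16) = -14.84
(17) = 261.50
(18) = 59.33
(19) = 269.24
(20) = -60.19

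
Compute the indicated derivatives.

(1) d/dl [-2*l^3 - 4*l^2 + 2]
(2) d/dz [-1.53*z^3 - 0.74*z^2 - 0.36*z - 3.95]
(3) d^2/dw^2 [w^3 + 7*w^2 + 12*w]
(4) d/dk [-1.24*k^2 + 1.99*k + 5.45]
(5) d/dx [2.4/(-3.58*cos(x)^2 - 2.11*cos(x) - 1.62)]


(1) = 2*l*(-3*l - 4)
(2) = -4.59*z^2 - 1.48*z - 0.36
(3) = 6*w + 14
(4) = 1.99 - 2.48*k
(5) = -(17.184*cos(x) + 5.064)*sin(x)/(3.58*cos(x)^2 + 2.11*cos(x) + 1.62)^2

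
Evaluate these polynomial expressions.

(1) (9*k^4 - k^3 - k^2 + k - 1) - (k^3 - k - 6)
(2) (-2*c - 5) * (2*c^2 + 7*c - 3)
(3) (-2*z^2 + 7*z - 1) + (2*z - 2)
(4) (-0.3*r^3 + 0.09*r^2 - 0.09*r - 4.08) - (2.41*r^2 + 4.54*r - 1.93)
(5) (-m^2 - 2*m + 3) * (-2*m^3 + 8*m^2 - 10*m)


(1) = 9*k^4 - 2*k^3 - k^2 + 2*k + 5
(2) = -4*c^3 - 24*c^2 - 29*c + 15
(3) = -2*z^2 + 9*z - 3
(4) = -0.3*r^3 - 2.32*r^2 - 4.63*r - 2.15
(5) = 2*m^5 - 4*m^4 - 12*m^3 + 44*m^2 - 30*m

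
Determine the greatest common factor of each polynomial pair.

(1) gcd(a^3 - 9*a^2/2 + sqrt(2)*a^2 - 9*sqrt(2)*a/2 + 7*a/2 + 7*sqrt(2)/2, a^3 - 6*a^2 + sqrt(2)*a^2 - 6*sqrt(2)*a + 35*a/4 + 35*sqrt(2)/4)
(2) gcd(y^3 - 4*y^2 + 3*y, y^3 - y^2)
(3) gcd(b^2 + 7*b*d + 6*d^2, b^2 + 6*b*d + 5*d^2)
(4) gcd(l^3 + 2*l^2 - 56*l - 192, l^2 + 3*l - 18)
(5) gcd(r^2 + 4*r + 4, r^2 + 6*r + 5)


(1) = a^2 + a*(-7/2 + sqrt(2)) - 7*sqrt(2)/2
(2) = y^2 - y
(3) = gcd((b + d)*(b + 6*d), (b + d)*(b + 5*d)) = b + d
(4) = l + 6
(5) = gcd((r + 2)^2, (r + 1)*(r + 5)) = 1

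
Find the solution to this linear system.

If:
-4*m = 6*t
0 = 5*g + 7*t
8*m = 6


Then:
g = 7/10
m = 3/4
t = -1/2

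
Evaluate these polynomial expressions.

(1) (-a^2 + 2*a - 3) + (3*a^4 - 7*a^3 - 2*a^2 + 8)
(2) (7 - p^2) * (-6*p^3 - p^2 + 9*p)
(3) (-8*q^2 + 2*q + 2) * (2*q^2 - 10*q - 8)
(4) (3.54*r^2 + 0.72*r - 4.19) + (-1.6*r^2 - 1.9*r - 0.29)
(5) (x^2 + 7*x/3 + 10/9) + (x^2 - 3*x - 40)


(1) = 3*a^4 - 7*a^3 - 3*a^2 + 2*a + 5
(2) = 6*p^5 + p^4 - 51*p^3 - 7*p^2 + 63*p
(3) = -16*q^4 + 84*q^3 + 48*q^2 - 36*q - 16
(4) = 1.94*r^2 - 1.18*r - 4.48
(5) = 2*x^2 - 2*x/3 - 350/9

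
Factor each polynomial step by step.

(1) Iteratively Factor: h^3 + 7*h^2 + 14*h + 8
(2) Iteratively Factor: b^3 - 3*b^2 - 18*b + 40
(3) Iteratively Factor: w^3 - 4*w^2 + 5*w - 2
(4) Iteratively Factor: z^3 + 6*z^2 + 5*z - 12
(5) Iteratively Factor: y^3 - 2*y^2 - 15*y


(1) = (h + 2)*(h^2 + 5*h + 4) = (h + 2)*(h + 4)*(h + 1)
(2) = (b - 5)*(b^2 + 2*b - 8) = (b - 5)*(b - 2)*(b + 4)
(3) = (w - 1)*(w^2 - 3*w + 2) = (w - 2)*(w - 1)*(w - 1)
(4) = (z + 4)*(z^2 + 2*z - 3) = (z + 3)*(z + 4)*(z - 1)
(5) = (y - 5)*(y^2 + 3*y) = y*(y - 5)*(y + 3)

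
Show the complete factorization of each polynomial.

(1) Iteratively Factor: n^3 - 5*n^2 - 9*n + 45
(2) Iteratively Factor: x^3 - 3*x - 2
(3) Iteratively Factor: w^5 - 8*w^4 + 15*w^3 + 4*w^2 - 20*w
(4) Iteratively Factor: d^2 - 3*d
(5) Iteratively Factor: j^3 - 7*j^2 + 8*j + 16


(1) = (n - 5)*(n^2 - 9) = (n - 5)*(n - 3)*(n + 3)
(2) = (x + 1)*(x^2 - x - 2) = (x + 1)^2*(x - 2)
(3) = (w)*(w^4 - 8*w^3 + 15*w^2 + 4*w - 20) = w*(w + 1)*(w^3 - 9*w^2 + 24*w - 20) = w*(w - 5)*(w + 1)*(w^2 - 4*w + 4) = w*(w - 5)*(w - 2)*(w + 1)*(w - 2)
(4) = (d - 3)*(d)
(5) = (j + 1)*(j^2 - 8*j + 16) = (j - 4)*(j + 1)*(j - 4)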